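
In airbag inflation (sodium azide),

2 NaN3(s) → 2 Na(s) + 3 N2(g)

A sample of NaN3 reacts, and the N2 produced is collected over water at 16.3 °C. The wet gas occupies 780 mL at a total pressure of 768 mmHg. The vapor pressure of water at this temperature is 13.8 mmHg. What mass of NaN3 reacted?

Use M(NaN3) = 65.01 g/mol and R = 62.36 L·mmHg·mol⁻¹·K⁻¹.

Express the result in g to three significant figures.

P(N2) = 768 − 13.8 = 754.2 mmHg
n(N2) = PV/RT = (754.2 × 0.7800) / (62.36 × 289.45) = 0.03259 mol
n(NaN3) = (2/3) × 0.03259 = 0.02173 mol
m(NaN3) = 0.02173 × 65.01 = 1.413 g

1.41 g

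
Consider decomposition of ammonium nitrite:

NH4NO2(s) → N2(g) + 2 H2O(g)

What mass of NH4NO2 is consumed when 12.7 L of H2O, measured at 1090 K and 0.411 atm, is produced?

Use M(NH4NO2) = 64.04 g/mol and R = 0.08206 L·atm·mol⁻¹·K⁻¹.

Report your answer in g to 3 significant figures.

1.87 g

n(H2O) = PV/RT = (0.411 × 12.7) / (0.08206 × 1090) = 0.05836 mol
n(NH4NO2) = (1/2) × 0.05836 = 0.02918 mol
m(NH4NO2) = 0.02918 × 64.04 = 1.869 g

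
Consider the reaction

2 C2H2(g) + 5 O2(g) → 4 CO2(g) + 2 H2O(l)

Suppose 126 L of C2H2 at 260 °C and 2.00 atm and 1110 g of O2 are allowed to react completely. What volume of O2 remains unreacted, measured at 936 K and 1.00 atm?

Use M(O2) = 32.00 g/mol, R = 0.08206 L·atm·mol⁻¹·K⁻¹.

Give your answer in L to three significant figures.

1560 L

n(C2H2) = PV/RT = (2.00 × 126) / (0.08206 × 533.15) = 5.760 mol
n(O2) = 1110 / 32.00 = 34.69 mol
For 5.760 mol C2H2, stoichiometry requires (5/2) × 5.760 = 14.40 mol O2; 34.69 mol is available, so C2H2 is limiting.
n(O2) consumed = (5/2) × 5.760 = 14.40 mol; remaining = 34.69 − 14.40 = 20.29 mol
V(O2) = nRT/P = 20.29 × 0.08206 × 936 / 1.00 = 1558 L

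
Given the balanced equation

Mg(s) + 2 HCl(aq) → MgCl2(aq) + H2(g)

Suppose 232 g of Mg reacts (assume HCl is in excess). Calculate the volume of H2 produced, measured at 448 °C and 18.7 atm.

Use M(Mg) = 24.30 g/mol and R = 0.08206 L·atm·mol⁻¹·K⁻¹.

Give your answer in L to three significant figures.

n(Mg) = 232.0 / 24.30 = 9.547 mol
n(H2) = (1/1) × 9.547 = 9.547 mol
V = nRT/P = 9.547 × 0.08206 × 721.15 / 18.7 = 30.21 L

30.2 L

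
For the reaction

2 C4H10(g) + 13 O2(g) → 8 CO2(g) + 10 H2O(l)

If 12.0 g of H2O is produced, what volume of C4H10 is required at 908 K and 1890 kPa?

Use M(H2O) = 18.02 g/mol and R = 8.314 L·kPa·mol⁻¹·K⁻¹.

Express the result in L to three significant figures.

n(H2O) = 12.00 / 18.02 = 0.6659 mol
n(C4H10) = (2/10) × 0.6659 = 0.1332 mol
V = nRT/P = 0.1332 × 8.314 × 908 / 1890 = 0.5320 L

0.532 L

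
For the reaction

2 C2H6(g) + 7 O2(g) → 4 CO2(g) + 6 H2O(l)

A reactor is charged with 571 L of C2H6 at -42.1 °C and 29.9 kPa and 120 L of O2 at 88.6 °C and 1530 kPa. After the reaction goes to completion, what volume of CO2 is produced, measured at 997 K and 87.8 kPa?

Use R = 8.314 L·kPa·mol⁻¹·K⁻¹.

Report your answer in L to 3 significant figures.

n(C2H6) = PV/RT = (29.9 × 571) / (8.314 × 231.05) = 8.888 mol
n(O2) = PV/RT = (1530 × 120) / (8.314 × 361.75) = 61.05 mol
For 8.888 mol C2H6, stoichiometry requires (7/2) × 8.888 = 31.11 mol O2; 61.05 mol is available, so C2H6 is limiting.
n(CO2) = (4/2) × 8.888 = 17.78 mol
V(CO2) = nRT/P = 17.78 × 8.314 × 997 / 87.8 = 1679 L

1680 L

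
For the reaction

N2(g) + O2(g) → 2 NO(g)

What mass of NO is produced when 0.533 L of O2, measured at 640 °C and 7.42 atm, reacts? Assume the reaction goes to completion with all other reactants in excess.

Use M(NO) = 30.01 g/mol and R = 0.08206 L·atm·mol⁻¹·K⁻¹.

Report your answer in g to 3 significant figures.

3.17 g

n(O2) = PV/RT = (7.42 × 0.533) / (0.08206 × 913.15) = 0.05278 mol
n(NO) = (2/1) × 0.05278 = 0.1056 mol
m(NO) = 0.1056 × 30.01 = 3.169 g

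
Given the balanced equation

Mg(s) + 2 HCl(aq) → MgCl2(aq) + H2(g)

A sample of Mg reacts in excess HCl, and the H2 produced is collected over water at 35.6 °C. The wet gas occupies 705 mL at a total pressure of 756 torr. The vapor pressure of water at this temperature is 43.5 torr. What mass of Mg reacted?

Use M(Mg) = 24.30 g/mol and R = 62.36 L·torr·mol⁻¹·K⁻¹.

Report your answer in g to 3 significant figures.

P(H2) = 756 − 43.5 = 712.5 torr
n(H2) = PV/RT = (712.5 × 0.7050) / (62.36 × 308.75) = 0.02609 mol
n(Mg) = (1/1) × 0.02609 = 0.02609 mol
m(Mg) = 0.02609 × 24.30 = 0.6340 g

0.634 g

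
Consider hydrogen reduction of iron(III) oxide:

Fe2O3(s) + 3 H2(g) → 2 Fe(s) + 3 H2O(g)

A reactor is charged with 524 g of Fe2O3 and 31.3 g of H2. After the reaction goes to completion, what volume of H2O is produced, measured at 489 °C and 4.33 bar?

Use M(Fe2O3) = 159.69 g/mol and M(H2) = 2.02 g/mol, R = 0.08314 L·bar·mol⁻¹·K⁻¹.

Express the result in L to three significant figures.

n(Fe2O3) = 524 / 159.69 = 3.281 mol
n(H2) = 31.3 / 2.02 = 15.50 mol
For 3.281 mol Fe2O3, stoichiometry requires (3/1) × 3.281 = 9.843 mol H2; 15.50 mol is available, so Fe2O3 is limiting.
n(H2O) = (3/1) × 3.281 = 9.843 mol
V(H2O) = nRT/P = 9.843 × 0.08314 × 762.15 / 4.33 = 144.0 L

144 L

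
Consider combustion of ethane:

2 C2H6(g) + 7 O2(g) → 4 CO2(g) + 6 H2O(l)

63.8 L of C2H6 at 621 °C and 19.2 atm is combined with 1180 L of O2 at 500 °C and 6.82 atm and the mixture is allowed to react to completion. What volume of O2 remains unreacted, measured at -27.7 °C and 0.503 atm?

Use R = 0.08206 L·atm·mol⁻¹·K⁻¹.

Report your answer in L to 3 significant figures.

2740 L

n(C2H6) = PV/RT = (19.2 × 63.8) / (0.08206 × 894.15) = 16.69 mol
n(O2) = PV/RT = (6.82 × 1180) / (0.08206 × 773.15) = 126.8 mol
For 16.69 mol C2H6, stoichiometry requires (7/2) × 16.69 = 58.42 mol O2; 126.8 mol is available, so C2H6 is limiting.
n(O2) consumed = (7/2) × 16.69 = 58.42 mol; remaining = 126.8 − 58.42 = 68.38 mol
V(O2) = nRT/P = 68.38 × 0.08206 × 245.45 / 0.503 = 2738 L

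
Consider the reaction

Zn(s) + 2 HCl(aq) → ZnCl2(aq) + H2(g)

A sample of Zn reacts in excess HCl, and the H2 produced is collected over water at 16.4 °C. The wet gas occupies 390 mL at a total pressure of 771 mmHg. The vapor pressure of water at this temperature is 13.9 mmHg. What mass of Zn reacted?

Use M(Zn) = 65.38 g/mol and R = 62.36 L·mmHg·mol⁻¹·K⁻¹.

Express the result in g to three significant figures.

1.07 g

P(H2) = 771 − 13.9 = 757.1 mmHg
n(H2) = PV/RT = (757.1 × 0.3900) / (62.36 × 289.55) = 0.01635 mol
n(Zn) = (1/1) × 0.01635 = 0.01635 mol
m(Zn) = 0.01635 × 65.38 = 1.069 g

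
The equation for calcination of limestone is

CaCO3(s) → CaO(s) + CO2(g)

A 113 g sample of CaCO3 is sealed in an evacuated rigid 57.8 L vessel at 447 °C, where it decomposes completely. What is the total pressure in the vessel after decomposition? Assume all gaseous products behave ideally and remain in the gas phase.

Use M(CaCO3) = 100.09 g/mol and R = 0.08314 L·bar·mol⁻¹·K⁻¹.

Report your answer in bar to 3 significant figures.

n(CaCO3) = 113 / 100.09 = 1.129 mol
n(gas produced) = (1/1) × 1.129 = 1.129 mol
P = nRT/V = 1.129 × 0.08314 × 720.15 / 57.8 = 1.169 bar

1.17 bar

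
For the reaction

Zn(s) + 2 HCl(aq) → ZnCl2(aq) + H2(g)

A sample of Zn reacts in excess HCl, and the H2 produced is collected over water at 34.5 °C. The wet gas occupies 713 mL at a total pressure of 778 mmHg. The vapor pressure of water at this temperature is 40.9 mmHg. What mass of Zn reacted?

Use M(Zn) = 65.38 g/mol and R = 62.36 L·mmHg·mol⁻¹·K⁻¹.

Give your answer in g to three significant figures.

1.79 g

P(H2) = 778 − 40.9 = 737.1 mmHg
n(H2) = PV/RT = (737.1 × 0.7130) / (62.36 × 307.65) = 0.02739 mol
n(Zn) = (1/1) × 0.02739 = 0.02739 mol
m(Zn) = 0.02739 × 65.38 = 1.791 g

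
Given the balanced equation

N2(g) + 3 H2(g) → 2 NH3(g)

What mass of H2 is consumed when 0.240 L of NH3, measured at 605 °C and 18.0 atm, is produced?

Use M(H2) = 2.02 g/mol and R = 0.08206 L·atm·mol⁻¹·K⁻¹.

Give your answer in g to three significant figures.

n(NH3) = PV/RT = (18.0 × 0.240) / (0.08206 × 878.15) = 0.05995 mol
n(H2) = (3/2) × 0.05995 = 0.08993 mol
m(H2) = 0.08993 × 2.02 = 0.1817 g

0.182 g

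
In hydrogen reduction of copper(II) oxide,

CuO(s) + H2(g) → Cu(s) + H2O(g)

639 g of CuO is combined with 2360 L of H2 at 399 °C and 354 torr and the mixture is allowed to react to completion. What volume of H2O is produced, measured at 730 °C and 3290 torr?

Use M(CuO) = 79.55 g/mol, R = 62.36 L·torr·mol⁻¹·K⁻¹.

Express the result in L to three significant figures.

153 L

n(CuO) = 639 / 79.55 = 8.033 mol
n(H2) = PV/RT = (354 × 2360) / (62.36 × 672.15) = 19.93 mol
For 8.033 mol CuO, stoichiometry requires (1/1) × 8.033 = 8.033 mol H2; 19.93 mol is available, so CuO is limiting.
n(H2O) = (1/1) × 8.033 = 8.033 mol
V(H2O) = nRT/P = 8.033 × 62.36 × 1003.15 / 3290 = 152.7 L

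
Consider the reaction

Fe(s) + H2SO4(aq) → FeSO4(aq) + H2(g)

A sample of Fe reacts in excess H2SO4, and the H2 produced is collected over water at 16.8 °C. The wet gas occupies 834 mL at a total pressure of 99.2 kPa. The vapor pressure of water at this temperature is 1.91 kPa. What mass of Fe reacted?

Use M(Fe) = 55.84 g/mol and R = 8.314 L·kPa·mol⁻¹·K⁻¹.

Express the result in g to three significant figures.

P(H2) = 99.2 − 1.91 = 97.29 kPa
n(H2) = PV/RT = (97.29 × 0.8340) / (8.314 × 289.95) = 0.03366 mol
n(Fe) = (1/1) × 0.03366 = 0.03366 mol
m(Fe) = 0.03366 × 55.84 = 1.880 g

1.88 g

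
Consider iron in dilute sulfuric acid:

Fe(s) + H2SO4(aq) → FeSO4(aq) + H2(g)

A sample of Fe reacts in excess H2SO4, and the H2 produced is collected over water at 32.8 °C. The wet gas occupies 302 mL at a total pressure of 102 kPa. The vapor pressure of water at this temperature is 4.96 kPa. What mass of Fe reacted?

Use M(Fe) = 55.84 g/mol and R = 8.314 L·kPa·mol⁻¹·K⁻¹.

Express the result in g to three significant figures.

P(H2) = 102 − 4.96 = 97.04 kPa
n(H2) = PV/RT = (97.04 × 0.3020) / (8.314 × 305.95) = 0.01152 mol
n(Fe) = (1/1) × 0.01152 = 0.01152 mol
m(Fe) = 0.01152 × 55.84 = 0.6433 g

0.643 g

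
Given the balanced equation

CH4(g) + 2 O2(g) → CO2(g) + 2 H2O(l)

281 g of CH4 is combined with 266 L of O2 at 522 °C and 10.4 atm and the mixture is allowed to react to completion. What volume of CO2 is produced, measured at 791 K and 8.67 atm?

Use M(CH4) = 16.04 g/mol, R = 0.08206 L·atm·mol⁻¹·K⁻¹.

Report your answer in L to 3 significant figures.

131 L

n(CH4) = 281 / 16.04 = 17.52 mol
n(O2) = PV/RT = (10.4 × 266) / (0.08206 × 795.15) = 42.40 mol
For 17.52 mol CH4, stoichiometry requires (2/1) × 17.52 = 35.04 mol O2; 42.40 mol is available, so CH4 is limiting.
n(CO2) = (1/1) × 17.52 = 17.52 mol
V(CO2) = nRT/P = 17.52 × 0.08206 × 791 / 8.67 = 131.2 L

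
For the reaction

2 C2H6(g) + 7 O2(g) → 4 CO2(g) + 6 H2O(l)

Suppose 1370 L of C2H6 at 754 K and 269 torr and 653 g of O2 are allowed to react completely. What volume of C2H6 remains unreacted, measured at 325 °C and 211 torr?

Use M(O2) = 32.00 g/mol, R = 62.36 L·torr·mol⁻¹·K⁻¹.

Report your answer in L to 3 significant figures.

n(C2H6) = PV/RT = (269 × 1370) / (62.36 × 754) = 7.838 mol
n(O2) = 653 / 32.00 = 20.41 mol
For 7.838 mol C2H6, stoichiometry requires (7/2) × 7.838 = 27.43 mol O2; 20.41 mol is available, so O2 is limiting.
n(C2H6) consumed = (2/7) × 20.41 = 5.831 mol; remaining = 7.838 − 5.831 = 2.007 mol
V(C2H6) = nRT/P = 2.007 × 62.36 × 598.15 / 211 = 354.8 L

355 L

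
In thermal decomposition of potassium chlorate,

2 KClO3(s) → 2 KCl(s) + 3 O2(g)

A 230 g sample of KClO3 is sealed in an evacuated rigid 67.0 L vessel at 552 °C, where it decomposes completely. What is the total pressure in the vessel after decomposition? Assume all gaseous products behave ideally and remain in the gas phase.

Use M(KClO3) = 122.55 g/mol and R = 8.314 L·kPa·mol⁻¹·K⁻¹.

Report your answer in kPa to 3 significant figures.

n(KClO3) = 230 / 122.55 = 1.877 mol
n(gas produced) = (3/2) × 1.877 = 2.816 mol
P = nRT/V = 2.816 × 8.314 × 825.15 / 67.0 = 288.3 kPa

288 kPa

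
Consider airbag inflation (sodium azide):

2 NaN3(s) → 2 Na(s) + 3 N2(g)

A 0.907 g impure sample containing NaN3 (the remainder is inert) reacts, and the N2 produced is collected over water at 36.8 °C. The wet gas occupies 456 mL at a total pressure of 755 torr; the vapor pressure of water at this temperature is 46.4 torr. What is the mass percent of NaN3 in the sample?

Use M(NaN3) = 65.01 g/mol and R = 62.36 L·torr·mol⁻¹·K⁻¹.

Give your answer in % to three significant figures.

79.9 %

P(N2) = 755 − 46.4 = 708.6 torr
n(N2) = PV/RT = (708.6 × 0.4560) / (62.36 × 309.95) = 0.01672 mol
n(NaN3) = (2/3) × 0.01672 = 0.01115 mol
m(NaN3) = 0.01115 × 65.01 = 0.7249 g
%NaN3 = 0.7249 / 0.907 × 100 = 79.92%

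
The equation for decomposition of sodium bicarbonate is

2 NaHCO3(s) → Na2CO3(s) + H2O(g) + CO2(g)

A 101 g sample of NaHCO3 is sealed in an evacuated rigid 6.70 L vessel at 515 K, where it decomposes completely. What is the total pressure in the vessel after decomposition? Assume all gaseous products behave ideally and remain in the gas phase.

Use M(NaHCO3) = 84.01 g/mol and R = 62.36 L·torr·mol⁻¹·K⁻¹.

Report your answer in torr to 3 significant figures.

n(NaHCO3) = 101 / 84.01 = 1.202 mol
n(gas produced) = (2/2) × 1.202 = 1.202 mol
P = nRT/V = 1.202 × 62.36 × 515 / 6.70 = 5762 torr

5760 torr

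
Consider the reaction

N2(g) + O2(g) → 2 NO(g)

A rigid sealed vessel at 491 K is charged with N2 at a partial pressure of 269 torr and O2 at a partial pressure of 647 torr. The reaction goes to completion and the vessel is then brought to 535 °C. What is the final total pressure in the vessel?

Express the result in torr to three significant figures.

1510 torr

With V and T fixed, P_i ∝ n_i, so the mole ratios apply directly to partial pressures at 491 K.
P(O2) required for 269 torr of N2 = (1/1) × 269 = 269.0 torr; available 647 torr, so N2 is limiting.
P(O2) remaining = 647 − (1/1) × 269 = 378.0 torr
P(gaseous products) = (2)/1 × 269 = 538.0 torr
P_total at 491 K = 378.0 + 538.0 = 916.0 torr
Scaling to 535 °C: P = 916.0 × 808.15/491 = 1508 torr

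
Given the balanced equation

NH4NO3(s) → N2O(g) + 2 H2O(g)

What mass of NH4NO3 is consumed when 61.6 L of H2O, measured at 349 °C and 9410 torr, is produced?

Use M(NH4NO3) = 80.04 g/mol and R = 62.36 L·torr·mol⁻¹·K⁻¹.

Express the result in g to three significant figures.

n(H2O) = PV/RT = (9410 × 61.6) / (62.36 × 622.15) = 14.94 mol
n(NH4NO3) = (1/2) × 14.94 = 7.470 mol
m(NH4NO3) = 7.470 × 80.04 = 597.9 g

598 g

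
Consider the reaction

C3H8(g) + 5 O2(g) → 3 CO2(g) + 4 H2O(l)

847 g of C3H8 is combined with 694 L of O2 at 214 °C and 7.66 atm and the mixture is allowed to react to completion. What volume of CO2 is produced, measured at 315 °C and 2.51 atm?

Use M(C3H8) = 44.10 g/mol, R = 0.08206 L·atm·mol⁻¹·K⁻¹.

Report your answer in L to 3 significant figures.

n(C3H8) = 847 / 44.10 = 19.21 mol
n(O2) = PV/RT = (7.66 × 694) / (0.08206 × 487.15) = 133.0 mol
For 19.21 mol C3H8, stoichiometry requires (5/1) × 19.21 = 96.05 mol O2; 133.0 mol is available, so C3H8 is limiting.
n(CO2) = (3/1) × 19.21 = 57.63 mol
V(CO2) = nRT/P = 57.63 × 0.08206 × 588.15 / 2.51 = 1108 L

1110 L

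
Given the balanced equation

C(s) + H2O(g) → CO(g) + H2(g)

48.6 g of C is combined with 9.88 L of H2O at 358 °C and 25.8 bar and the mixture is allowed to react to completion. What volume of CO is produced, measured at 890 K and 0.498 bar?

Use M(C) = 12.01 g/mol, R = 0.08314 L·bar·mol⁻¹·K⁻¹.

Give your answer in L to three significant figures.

n(C) = 48.6 / 12.01 = 4.047 mol
n(H2O) = PV/RT = (25.8 × 9.88) / (0.08314 × 631.15) = 4.858 mol
For 4.047 mol C, stoichiometry requires (1/1) × 4.047 = 4.047 mol H2O; 4.858 mol is available, so C is limiting.
n(CO) = (1/1) × 4.047 = 4.047 mol
V(CO) = nRT/P = 4.047 × 0.08314 × 890 / 0.498 = 601.3 L

601 L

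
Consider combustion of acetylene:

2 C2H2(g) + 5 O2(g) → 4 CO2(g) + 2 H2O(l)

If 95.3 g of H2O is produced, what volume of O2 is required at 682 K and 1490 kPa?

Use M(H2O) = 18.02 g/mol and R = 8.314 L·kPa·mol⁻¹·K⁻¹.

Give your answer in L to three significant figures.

50.3 L

n(H2O) = 95.30 / 18.02 = 5.289 mol
n(O2) = (5/2) × 5.289 = 13.22 mol
V = nRT/P = 13.22 × 8.314 × 682 / 1490 = 50.31 L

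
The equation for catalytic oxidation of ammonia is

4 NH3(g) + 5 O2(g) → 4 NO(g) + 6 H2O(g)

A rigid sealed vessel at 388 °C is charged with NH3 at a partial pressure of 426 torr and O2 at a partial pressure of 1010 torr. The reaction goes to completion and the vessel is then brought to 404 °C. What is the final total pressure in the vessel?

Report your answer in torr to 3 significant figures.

1580 torr

With V and T fixed, P_i ∝ n_i, so the mole ratios apply directly to partial pressures at 388 °C.
P(O2) required for 426 torr of NH3 = (5/4) × 426 = 532.5 torr; available 1010 torr, so NH3 is limiting.
P(O2) remaining = 1010 − (5/4) × 426 = 477.5 torr
P(gaseous products) = (4+6)/4 × 426 = 1065 torr
P_total at 388 °C = 477.5 + 1065 = 1542 torr
Scaling to 404 °C: P = 1542 × 677.15/661.15 = 1579 torr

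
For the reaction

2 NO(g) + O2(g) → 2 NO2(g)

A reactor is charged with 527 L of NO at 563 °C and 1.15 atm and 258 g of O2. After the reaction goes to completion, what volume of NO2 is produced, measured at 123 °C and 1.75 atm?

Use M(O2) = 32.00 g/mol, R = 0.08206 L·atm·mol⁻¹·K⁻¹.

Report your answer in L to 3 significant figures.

n(NO) = PV/RT = (1.15 × 527) / (0.08206 × 836.15) = 8.833 mol
n(O2) = 258 / 32.00 = 8.062 mol
For 8.833 mol NO, stoichiometry requires (1/2) × 8.833 = 4.417 mol O2; 8.062 mol is available, so NO is limiting.
n(NO2) = (2/2) × 8.833 = 8.833 mol
V(NO2) = nRT/P = 8.833 × 0.08206 × 396.15 / 1.75 = 164.1 L

164 L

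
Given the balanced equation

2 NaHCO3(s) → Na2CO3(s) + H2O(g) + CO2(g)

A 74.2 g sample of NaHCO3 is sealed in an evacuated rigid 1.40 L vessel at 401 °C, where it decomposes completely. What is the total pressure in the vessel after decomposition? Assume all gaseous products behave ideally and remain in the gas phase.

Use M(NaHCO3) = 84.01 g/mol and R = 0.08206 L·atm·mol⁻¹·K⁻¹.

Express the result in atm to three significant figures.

34.9 atm

n(NaHCO3) = 74.2 / 84.01 = 0.8832 mol
n(gas produced) = (2/2) × 0.8832 = 0.8832 mol
P = nRT/V = 0.8832 × 0.08206 × 674.15 / 1.40 = 34.90 atm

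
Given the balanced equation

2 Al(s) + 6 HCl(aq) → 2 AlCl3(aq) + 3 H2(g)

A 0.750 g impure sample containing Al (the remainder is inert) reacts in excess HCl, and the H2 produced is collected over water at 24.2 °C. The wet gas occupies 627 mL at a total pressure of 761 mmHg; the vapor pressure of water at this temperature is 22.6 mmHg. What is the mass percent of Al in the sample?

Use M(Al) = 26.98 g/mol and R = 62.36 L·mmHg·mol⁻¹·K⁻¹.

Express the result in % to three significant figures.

59.9 %

P(H2) = 761 − 22.6 = 738.4 mmHg
n(H2) = PV/RT = (738.4 × 0.6270) / (62.36 × 297.35) = 0.02497 mol
n(Al) = (2/3) × 0.02497 = 0.01665 mol
m(Al) = 0.01665 × 26.98 = 0.4492 g
%Al = 0.4492 / 0.750 × 100 = 59.89%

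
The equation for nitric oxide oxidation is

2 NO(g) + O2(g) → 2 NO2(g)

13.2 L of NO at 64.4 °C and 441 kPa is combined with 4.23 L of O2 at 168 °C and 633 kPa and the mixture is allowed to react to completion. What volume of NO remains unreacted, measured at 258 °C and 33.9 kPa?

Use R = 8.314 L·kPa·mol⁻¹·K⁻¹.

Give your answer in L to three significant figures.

n(NO) = PV/RT = (441 × 13.2) / (8.314 × 337.55) = 2.074 mol
n(O2) = PV/RT = (633 × 4.23) / (8.314 × 441.15) = 0.7300 mol
For 2.074 mol NO, stoichiometry requires (1/2) × 2.074 = 1.037 mol O2; 0.7300 mol is available, so O2 is limiting.
n(NO) consumed = (2/1) × 0.7300 = 1.460 mol; remaining = 2.074 − 1.460 = 0.6140 mol
V(NO) = nRT/P = 0.6140 × 8.314 × 531.15 / 33.9 = 79.98 L

80.0 L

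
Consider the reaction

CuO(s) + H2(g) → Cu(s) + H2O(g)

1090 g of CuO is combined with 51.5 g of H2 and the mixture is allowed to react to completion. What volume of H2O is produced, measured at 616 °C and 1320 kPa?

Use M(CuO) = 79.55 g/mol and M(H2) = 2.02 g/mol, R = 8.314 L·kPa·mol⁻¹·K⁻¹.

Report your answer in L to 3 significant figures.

76.7 L

n(CuO) = 1090 / 79.55 = 13.70 mol
n(H2) = 51.5 / 2.02 = 25.50 mol
For 13.70 mol CuO, stoichiometry requires (1/1) × 13.70 = 13.70 mol H2; 25.50 mol is available, so CuO is limiting.
n(H2O) = (1/1) × 13.70 = 13.70 mol
V(H2O) = nRT/P = 13.70 × 8.314 × 889.15 / 1320 = 76.72 L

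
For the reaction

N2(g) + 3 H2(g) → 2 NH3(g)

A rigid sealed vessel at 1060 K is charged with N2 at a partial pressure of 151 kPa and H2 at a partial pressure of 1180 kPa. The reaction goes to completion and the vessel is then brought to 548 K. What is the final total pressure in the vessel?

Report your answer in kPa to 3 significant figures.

532 kPa

Because the vessel is rigid and T is held at 1060 K, work the stoichiometry in partial pressures (P_i = n_iRT/V).
P(H2) required for 151 kPa of N2 = (3/1) × 151 = 453.0 kPa; available 1180 kPa, so N2 is limiting.
P(H2) remaining = 1180 − (3/1) × 151 = 727.0 kPa
P(gaseous products) = (2)/1 × 151 = 302.0 kPa
P_total at 1060 K = 727.0 + 302.0 = 1029 kPa
Scaling to 548 K: P = 1029 × 548/1060 = 532.0 kPa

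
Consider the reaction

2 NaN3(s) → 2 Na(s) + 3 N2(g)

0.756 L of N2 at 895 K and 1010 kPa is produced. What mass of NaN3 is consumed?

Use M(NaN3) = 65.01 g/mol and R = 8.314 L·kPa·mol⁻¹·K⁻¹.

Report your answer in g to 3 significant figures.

n(N2) = PV/RT = (1010 × 0.756) / (8.314 × 895) = 0.1026 mol
n(NaN3) = (2/3) × 0.1026 = 0.06840 mol
m(NaN3) = 0.06840 × 65.01 = 4.447 g

4.45 g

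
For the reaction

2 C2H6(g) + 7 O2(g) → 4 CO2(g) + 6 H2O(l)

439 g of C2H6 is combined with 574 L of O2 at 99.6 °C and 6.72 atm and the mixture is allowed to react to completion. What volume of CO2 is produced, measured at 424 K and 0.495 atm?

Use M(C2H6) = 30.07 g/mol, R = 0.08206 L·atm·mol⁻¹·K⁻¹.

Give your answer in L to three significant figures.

2050 L

n(C2H6) = 439 / 30.07 = 14.60 mol
n(O2) = PV/RT = (6.72 × 574) / (0.08206 × 372.75) = 126.1 mol
For 14.60 mol C2H6, stoichiometry requires (7/2) × 14.60 = 51.10 mol O2; 126.1 mol is available, so C2H6 is limiting.
n(CO2) = (4/2) × 14.60 = 29.20 mol
V(CO2) = nRT/P = 29.20 × 0.08206 × 424 / 0.495 = 2052 L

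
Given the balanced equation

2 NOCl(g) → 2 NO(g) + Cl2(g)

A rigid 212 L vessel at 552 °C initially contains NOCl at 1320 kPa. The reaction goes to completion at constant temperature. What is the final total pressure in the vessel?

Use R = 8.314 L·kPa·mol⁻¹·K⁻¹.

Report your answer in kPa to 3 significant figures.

Since T and V are fixed, P_final/P_initial = n_final/n_initial = 3/2.
P_final = (3/2) × 1320 = 1980 kPa

1980 kPa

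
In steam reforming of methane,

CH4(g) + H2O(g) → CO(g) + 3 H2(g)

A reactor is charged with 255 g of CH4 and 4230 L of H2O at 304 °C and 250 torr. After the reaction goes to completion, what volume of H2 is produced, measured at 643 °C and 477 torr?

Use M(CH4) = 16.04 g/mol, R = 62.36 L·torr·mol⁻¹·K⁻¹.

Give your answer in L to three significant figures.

5710 L

n(CH4) = 255 / 16.04 = 15.90 mol
n(H2O) = PV/RT = (250 × 4230) / (62.36 × 577.15) = 29.38 mol
For 15.90 mol CH4, stoichiometry requires (1/1) × 15.90 = 15.90 mol H2O; 29.38 mol is available, so CH4 is limiting.
n(H2) = (3/1) × 15.90 = 47.70 mol
V(H2) = nRT/P = 47.70 × 62.36 × 916.15 / 477 = 5713 L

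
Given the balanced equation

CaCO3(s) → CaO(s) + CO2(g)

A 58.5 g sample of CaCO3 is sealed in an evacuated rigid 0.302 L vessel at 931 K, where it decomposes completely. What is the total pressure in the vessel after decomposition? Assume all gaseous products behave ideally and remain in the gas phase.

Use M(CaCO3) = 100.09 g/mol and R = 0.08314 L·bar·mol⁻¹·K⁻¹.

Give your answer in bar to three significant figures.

150 bar

n(CaCO3) = 58.5 / 100.09 = 0.5845 mol
n(gas produced) = (1/1) × 0.5845 = 0.5845 mol
P = nRT/V = 0.5845 × 0.08314 × 931 / 0.302 = 149.8 bar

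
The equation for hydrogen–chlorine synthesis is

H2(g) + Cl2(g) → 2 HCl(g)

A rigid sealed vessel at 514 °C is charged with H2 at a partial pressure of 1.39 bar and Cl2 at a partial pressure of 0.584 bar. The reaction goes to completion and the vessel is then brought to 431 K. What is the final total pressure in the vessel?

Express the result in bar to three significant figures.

1.08 bar

Because the vessel is rigid and T is held at 514 °C, work the stoichiometry in partial pressures (P_i = n_iRT/V).
P(Cl2) required for 1.39 bar of H2 = (1/1) × 1.39 = 1.390 bar; available 0.584 bar, so Cl2 is limiting.
P(H2) remaining = 1.39 − (1/1) × 0.584 = 0.8060 bar
P(gaseous products) = (2)/1 × 0.584 = 1.168 bar
P_total at 514 °C = 0.8060 + 1.168 = 1.974 bar
Scaling to 431 K: P = 1.974 × 431/787.15 = 1.081 bar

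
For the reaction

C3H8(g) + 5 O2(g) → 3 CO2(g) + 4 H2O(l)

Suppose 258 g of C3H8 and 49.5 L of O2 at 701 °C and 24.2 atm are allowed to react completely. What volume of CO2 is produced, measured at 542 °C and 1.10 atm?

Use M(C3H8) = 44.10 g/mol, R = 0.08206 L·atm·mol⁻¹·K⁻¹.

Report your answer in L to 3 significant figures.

n(C3H8) = 258 / 44.10 = 5.850 mol
n(O2) = PV/RT = (24.2 × 49.5) / (0.08206 × 974.15) = 14.99 mol
For 5.850 mol C3H8, stoichiometry requires (5/1) × 5.850 = 29.25 mol O2; 14.99 mol is available, so O2 is limiting.
n(CO2) = (3/5) × 14.99 = 8.994 mol
V(CO2) = nRT/P = 8.994 × 0.08206 × 815.15 / 1.10 = 546.9 L

547 L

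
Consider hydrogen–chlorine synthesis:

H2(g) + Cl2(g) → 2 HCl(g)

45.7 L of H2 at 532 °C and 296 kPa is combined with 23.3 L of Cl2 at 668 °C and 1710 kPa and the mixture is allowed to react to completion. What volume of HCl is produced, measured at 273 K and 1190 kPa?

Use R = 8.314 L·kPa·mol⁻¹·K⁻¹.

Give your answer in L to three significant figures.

n(H2) = PV/RT = (296 × 45.7) / (8.314 × 805.15) = 2.021 mol
n(Cl2) = PV/RT = (1710 × 23.3) / (8.314 × 941.15) = 5.092 mol
For 2.021 mol H2, stoichiometry requires (1/1) × 2.021 = 2.021 mol Cl2; 5.092 mol is available, so H2 is limiting.
n(HCl) = (2/1) × 2.021 = 4.042 mol
V(HCl) = nRT/P = 4.042 × 8.314 × 273 / 1190 = 7.709 L

7.71 L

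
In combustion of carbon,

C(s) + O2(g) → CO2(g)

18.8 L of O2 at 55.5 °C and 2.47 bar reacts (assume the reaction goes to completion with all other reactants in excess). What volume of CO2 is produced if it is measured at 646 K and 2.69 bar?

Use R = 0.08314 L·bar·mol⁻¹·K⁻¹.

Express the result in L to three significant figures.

n(O2) = PV/RT = (2.47 × 18.8) / (0.08314 × 328.65) = 1.699 mol
n(CO2) = (1/1) × 1.699 = 1.699 mol
V = nRT/P = 1.699 × 0.08314 × 646 / 2.69 = 33.92 L

33.9 L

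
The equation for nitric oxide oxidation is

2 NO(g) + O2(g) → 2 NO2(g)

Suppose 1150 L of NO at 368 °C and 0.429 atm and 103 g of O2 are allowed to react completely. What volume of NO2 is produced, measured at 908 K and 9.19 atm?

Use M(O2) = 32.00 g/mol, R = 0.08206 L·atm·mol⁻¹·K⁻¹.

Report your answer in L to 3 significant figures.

52.2 L

n(NO) = PV/RT = (0.429 × 1150) / (0.08206 × 641.15) = 9.377 mol
n(O2) = 103 / 32.00 = 3.219 mol
For 9.377 mol NO, stoichiometry requires (1/2) × 9.377 = 4.689 mol O2; 3.219 mol is available, so O2 is limiting.
n(NO2) = (2/1) × 3.219 = 6.438 mol
V(NO2) = nRT/P = 6.438 × 0.08206 × 908 / 9.19 = 52.20 L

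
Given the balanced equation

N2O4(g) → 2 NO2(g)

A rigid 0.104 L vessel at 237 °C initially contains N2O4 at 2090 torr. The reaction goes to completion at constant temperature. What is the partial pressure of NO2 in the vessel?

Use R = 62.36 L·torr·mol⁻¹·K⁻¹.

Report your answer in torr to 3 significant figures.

4180 torr

n(N2O4)₀ = PV/RT = (2090 × 0.104) / (62.36 × 510.15) = 0.006832 mol
n(NO2) = (2/1) × 0.006832 = 0.01366 mol
P(NO2) = nRT/V = 0.01366 × 62.36 × 510.15 / 0.104 = 4179 torr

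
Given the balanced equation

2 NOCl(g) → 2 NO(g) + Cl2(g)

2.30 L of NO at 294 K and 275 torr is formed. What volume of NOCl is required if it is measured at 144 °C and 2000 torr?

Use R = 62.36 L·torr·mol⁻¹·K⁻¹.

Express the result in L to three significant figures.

n(NO) = PV/RT = (275 × 2.30) / (62.36 × 294) = 0.03450 mol
n(NOCl) = (2/2) × 0.03450 = 0.03450 mol
V = nRT/P = 0.03450 × 62.36 × 417.15 / 2000 = 0.4487 L

0.449 L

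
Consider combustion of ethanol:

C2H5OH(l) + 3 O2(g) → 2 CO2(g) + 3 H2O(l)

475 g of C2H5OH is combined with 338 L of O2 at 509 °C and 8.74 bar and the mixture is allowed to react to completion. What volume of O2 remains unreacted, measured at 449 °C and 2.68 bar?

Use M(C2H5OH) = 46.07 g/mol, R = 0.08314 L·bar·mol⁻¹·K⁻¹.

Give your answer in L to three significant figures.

n(C2H5OH) = 475 / 46.07 = 10.31 mol
n(O2) = PV/RT = (8.74 × 338) / (0.08314 × 782.15) = 45.43 mol
For 10.31 mol C2H5OH, stoichiometry requires (3/1) × 10.31 = 30.93 mol O2; 45.43 mol is available, so C2H5OH is limiting.
n(O2) consumed = (3/1) × 10.31 = 30.93 mol; remaining = 45.43 − 30.93 = 14.50 mol
V(O2) = nRT/P = 14.50 × 0.08314 × 722.15 / 2.68 = 324.8 L

325 L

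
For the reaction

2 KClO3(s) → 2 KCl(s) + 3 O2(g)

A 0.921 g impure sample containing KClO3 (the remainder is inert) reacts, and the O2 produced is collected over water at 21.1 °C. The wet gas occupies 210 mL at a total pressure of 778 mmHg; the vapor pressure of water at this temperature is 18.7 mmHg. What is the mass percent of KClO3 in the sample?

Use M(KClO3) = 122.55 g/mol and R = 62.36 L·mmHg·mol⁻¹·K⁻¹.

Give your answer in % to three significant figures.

77.1 %

P(O2) = 778 − 18.7 = 759.3 mmHg
n(O2) = PV/RT = (759.3 × 0.2100) / (62.36 × 294.25) = 0.008690 mol
n(KClO3) = (2/3) × 0.008690 = 0.005793 mol
m(KClO3) = 0.005793 × 122.55 = 0.7099 g
%KClO3 = 0.7099 / 0.921 × 100 = 77.08%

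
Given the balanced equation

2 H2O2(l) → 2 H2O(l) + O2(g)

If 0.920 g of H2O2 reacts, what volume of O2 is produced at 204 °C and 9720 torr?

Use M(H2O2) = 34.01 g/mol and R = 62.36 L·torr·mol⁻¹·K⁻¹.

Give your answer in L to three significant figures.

n(H2O2) = 0.9200 / 34.01 = 0.02705 mol
n(O2) = (1/2) × 0.02705 = 0.01353 mol
V = nRT/P = 0.01353 × 62.36 × 477.15 / 9720 = 0.04142 L

0.0414 L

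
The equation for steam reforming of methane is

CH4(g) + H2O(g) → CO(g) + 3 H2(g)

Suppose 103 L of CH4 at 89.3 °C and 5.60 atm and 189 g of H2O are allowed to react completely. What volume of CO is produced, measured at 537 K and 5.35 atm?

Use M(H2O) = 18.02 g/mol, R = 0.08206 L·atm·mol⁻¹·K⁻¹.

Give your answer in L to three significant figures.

n(CH4) = PV/RT = (5.60 × 103) / (0.08206 × 362.45) = 19.39 mol
n(H2O) = 189 / 18.02 = 10.49 mol
For 19.39 mol CH4, stoichiometry requires (1/1) × 19.39 = 19.39 mol H2O; 10.49 mol is available, so H2O is limiting.
n(CO) = (1/1) × 10.49 = 10.49 mol
V(CO) = nRT/P = 10.49 × 0.08206 × 537 / 5.35 = 86.40 L

86.4 L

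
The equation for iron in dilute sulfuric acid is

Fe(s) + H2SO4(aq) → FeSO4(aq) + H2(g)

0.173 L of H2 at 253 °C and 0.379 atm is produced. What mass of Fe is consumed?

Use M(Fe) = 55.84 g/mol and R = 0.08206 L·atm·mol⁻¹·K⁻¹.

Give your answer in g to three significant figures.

0.0848 g

n(H2) = PV/RT = (0.379 × 0.173) / (0.08206 × 526.15) = 0.001519 mol
n(Fe) = (1/1) × 0.001519 = 0.001519 mol
m(Fe) = 0.001519 × 55.84 = 0.08482 g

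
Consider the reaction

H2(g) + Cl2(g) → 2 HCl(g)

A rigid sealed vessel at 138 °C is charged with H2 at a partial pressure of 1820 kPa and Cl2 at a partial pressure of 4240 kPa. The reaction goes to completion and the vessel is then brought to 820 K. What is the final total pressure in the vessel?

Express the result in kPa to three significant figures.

Because the vessel is rigid and T is held at 138 °C, work the stoichiometry in partial pressures (P_i = n_iRT/V).
P(Cl2) required for 1820 kPa of H2 = (1/1) × 1820 = 1820 kPa; available 4240 kPa, so H2 is limiting.
P(Cl2) remaining = 4240 − (1/1) × 1820 = 2420 kPa
P(gaseous products) = (2)/1 × 1820 = 3640 kPa
P_total at 138 °C = 2420 + 3640 = 6060 kPa
Scaling to 820 K: P = 6060 × 820/411.15 = 12090 kPa

12100 kPa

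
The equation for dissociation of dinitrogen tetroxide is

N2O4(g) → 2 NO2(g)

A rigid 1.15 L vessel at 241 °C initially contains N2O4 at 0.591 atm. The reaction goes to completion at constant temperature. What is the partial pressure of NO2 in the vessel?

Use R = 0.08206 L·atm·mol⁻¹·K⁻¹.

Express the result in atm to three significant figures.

n(N2O4)₀ = PV/RT = (0.591 × 1.15) / (0.08206 × 514.15) = 0.01611 mol
n(NO2) = (2/1) × 0.01611 = 0.03222 mol
P(NO2) = nRT/V = 0.03222 × 0.08206 × 514.15 / 1.15 = 1.182 atm

1.18 atm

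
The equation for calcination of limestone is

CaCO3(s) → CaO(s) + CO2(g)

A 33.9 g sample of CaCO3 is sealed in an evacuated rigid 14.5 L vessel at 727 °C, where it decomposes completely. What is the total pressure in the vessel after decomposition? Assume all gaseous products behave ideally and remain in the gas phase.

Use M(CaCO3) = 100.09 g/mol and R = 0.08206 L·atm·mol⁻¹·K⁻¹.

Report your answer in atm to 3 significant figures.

1.92 atm

n(CaCO3) = 33.9 / 100.09 = 0.3387 mol
n(gas produced) = (1/1) × 0.3387 = 0.3387 mol
P = nRT/V = 0.3387 × 0.08206 × 1000.15 / 14.5 = 1.917 atm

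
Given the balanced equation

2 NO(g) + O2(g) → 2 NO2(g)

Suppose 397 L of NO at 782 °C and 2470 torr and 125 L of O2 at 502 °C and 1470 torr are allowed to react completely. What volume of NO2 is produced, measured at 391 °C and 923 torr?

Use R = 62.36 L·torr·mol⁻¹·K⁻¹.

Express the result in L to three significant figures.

n(NO) = PV/RT = (2470 × 397) / (62.36 × 1055.15) = 14.90 mol
n(O2) = PV/RT = (1470 × 125) / (62.36 × 775.15) = 3.801 mol
For 14.90 mol NO, stoichiometry requires (1/2) × 14.90 = 7.450 mol O2; 3.801 mol is available, so O2 is limiting.
n(NO2) = (2/1) × 3.801 = 7.602 mol
V(NO2) = nRT/P = 7.602 × 62.36 × 664.15 / 923 = 341.1 L

341 L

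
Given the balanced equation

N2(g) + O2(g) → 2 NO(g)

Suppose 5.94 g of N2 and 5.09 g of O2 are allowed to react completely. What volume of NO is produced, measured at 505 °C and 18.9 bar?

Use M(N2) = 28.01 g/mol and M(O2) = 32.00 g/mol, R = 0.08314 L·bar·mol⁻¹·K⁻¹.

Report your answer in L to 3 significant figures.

1.09 L

n(N2) = 5.94 / 28.01 = 0.2121 mol
n(O2) = 5.09 / 32.00 = 0.1591 mol
For 0.2121 mol N2, stoichiometry requires (1/1) × 0.2121 = 0.2121 mol O2; 0.1591 mol is available, so O2 is limiting.
n(NO) = (2/1) × 0.1591 = 0.3182 mol
V(NO) = nRT/P = 0.3182 × 0.08314 × 778.15 / 18.9 = 1.089 L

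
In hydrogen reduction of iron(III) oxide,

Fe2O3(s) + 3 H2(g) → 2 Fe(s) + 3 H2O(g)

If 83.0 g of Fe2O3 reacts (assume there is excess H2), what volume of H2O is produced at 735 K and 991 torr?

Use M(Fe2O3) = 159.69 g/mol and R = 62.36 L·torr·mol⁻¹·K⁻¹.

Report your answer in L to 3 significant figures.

72.1 L

n(Fe2O3) = 83.00 / 159.69 = 0.5198 mol
n(H2O) = (3/1) × 0.5198 = 1.559 mol
V = nRT/P = 1.559 × 62.36 × 735 / 991 = 72.11 L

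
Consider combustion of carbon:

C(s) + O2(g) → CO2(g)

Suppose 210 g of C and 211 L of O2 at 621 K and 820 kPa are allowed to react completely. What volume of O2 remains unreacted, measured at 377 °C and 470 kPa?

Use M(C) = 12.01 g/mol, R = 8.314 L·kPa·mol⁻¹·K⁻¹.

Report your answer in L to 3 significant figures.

n(C) = 210 / 12.01 = 17.49 mol
n(O2) = PV/RT = (820 × 211) / (8.314 × 621) = 33.51 mol
For 17.49 mol C, stoichiometry requires (1/1) × 17.49 = 17.49 mol O2; 33.51 mol is available, so C is limiting.
n(O2) consumed = (1/1) × 17.49 = 17.49 mol; remaining = 33.51 − 17.49 = 16.02 mol
V(O2) = nRT/P = 16.02 × 8.314 × 650.15 / 470 = 184.2 L

184 L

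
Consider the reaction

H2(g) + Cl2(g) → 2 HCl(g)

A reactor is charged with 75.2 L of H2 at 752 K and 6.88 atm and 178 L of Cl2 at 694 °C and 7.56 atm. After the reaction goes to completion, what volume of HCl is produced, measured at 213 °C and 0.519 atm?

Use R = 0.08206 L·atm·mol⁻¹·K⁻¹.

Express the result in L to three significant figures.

1290 L

n(H2) = PV/RT = (6.88 × 75.2) / (0.08206 × 752) = 8.384 mol
n(Cl2) = PV/RT = (7.56 × 178) / (0.08206 × 967.15) = 16.96 mol
For 8.384 mol H2, stoichiometry requires (1/1) × 8.384 = 8.384 mol Cl2; 16.96 mol is available, so H2 is limiting.
n(HCl) = (2/1) × 8.384 = 16.77 mol
V(HCl) = nRT/P = 16.77 × 0.08206 × 486.15 / 0.519 = 1289 L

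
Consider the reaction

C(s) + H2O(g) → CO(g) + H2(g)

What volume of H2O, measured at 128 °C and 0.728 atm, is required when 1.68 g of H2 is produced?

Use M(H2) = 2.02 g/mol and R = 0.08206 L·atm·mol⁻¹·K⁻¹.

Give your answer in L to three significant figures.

n(H2) = 1.680 / 2.02 = 0.8317 mol
n(H2O) = (1/1) × 0.8317 = 0.8317 mol
V = nRT/P = 0.8317 × 0.08206 × 401.15 / 0.728 = 37.61 L

37.6 L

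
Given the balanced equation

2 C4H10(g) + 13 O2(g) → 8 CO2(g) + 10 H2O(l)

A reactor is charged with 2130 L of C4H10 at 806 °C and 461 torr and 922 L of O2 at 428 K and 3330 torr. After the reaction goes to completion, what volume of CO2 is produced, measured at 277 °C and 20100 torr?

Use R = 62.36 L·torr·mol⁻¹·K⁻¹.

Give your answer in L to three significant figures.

n(C4H10) = PV/RT = (461 × 2130) / (62.36 × 1079.15) = 14.59 mol
n(O2) = PV/RT = (3330 × 922) / (62.36 × 428) = 115.0 mol
For 14.59 mol C4H10, stoichiometry requires (13/2) × 14.59 = 94.83 mol O2; 115.0 mol is available, so C4H10 is limiting.
n(CO2) = (8/2) × 14.59 = 58.36 mol
V(CO2) = nRT/P = 58.36 × 62.36 × 550.15 / 20100 = 99.61 L

99.6 L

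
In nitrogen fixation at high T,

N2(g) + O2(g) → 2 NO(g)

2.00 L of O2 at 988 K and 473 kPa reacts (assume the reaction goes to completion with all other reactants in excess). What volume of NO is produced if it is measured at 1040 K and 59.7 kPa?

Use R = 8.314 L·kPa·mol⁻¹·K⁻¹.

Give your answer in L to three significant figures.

n(O2) = PV/RT = (473 × 2.00) / (8.314 × 988) = 0.1152 mol
n(NO) = (2/1) × 0.1152 = 0.2304 mol
V = nRT/P = 0.2304 × 8.314 × 1040 / 59.7 = 33.37 L

33.4 L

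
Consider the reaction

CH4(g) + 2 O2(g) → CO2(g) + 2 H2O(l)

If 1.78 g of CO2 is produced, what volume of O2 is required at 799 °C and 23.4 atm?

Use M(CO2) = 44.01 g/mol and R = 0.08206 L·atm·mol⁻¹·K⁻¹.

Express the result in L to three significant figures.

0.304 L

n(CO2) = 1.780 / 44.01 = 0.04045 mol
n(O2) = (2/1) × 0.04045 = 0.08090 mol
V = nRT/P = 0.08090 × 0.08206 × 1072.15 / 23.4 = 0.3042 L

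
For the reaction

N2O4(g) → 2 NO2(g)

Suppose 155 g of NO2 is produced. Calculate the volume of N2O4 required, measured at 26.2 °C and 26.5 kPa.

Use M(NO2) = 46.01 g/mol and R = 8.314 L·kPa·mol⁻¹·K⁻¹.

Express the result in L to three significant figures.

158 L

n(NO2) = 155.0 / 46.01 = 3.369 mol
n(N2O4) = (1/2) × 3.369 = 1.685 mol
V = nRT/P = 1.685 × 8.314 × 299.35 / 26.5 = 158.2 L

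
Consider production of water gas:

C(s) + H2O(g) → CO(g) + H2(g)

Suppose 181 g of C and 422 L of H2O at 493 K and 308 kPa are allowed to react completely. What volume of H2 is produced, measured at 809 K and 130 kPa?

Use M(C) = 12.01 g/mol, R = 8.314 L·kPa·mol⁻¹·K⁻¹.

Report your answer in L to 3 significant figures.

780 L

n(C) = 181 / 12.01 = 15.07 mol
n(H2O) = PV/RT = (308 × 422) / (8.314 × 493) = 31.71 mol
For 15.07 mol C, stoichiometry requires (1/1) × 15.07 = 15.07 mol H2O; 31.71 mol is available, so C is limiting.
n(H2) = (1/1) × 15.07 = 15.07 mol
V(H2) = nRT/P = 15.07 × 8.314 × 809 / 130 = 779.7 L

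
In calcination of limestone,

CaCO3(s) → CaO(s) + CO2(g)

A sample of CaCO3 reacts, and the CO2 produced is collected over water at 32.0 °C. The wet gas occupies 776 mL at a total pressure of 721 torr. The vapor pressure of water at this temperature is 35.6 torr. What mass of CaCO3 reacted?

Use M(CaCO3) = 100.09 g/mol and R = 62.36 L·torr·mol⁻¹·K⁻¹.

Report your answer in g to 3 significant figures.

P(CO2) = 721 − 35.6 = 685.4 torr
n(CO2) = PV/RT = (685.4 × 0.7760) / (62.36 × 305.15) = 0.02795 mol
n(CaCO3) = (1/1) × 0.02795 = 0.02795 mol
m(CaCO3) = 0.02795 × 100.09 = 2.798 g

2.80 g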